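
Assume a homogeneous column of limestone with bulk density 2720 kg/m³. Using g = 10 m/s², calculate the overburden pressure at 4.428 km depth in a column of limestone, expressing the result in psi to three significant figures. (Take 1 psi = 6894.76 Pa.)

17500 psi

limestone: 2720 kg/m³ × 10 m/s² × 4428 m = 1.204×10^8 Pa = 17469 psi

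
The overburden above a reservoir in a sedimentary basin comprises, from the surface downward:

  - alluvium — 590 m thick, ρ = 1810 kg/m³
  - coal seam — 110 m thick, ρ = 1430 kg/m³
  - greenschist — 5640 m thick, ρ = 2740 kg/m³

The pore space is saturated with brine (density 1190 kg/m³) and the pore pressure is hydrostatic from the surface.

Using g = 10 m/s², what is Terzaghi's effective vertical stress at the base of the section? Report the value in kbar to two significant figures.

Overburden (lithostatic) stress σ_v:
alluvium: 1810 kg/m³ × 10 m/s² × 590 m = 1.068×10^7 Pa = 10.68 MPa
coal seam: 1430 kg/m³ × 10 m/s² × 110 m = 1.573×10^6 Pa = 1.573 MPa
greenschist: 2740 kg/m³ × 10 m/s² × 5640 m = 1.545×10^8 Pa = 154.5 MPa
Total = 10.68 + 1.573 + 154.5 = 166.79 MPa
Pore pressure P_p = 1190 kg/m³ × 10 m/s² × 6340 m = 7.545×10^7 Pa = 75.45 MPa
Effective stress σ' = σ_v − P_p = 166.8 − 75.45 = 91.342 MPa = 0.91342 kbar

0.91 kbar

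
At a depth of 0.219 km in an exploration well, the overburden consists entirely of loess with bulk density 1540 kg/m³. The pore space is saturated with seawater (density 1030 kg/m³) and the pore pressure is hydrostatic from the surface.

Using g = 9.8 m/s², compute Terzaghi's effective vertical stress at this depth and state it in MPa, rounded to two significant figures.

1.1 MPa

Overburden (lithostatic) stress σ_v:
loess: 1540 kg/m³ × 9.8 m/s² × 219 m = 3.305×10^6 Pa = 3.305 MPa
Pore pressure P_p = 1030 kg/m³ × 9.8 m/s² × 219 m = 2.211×10^6 Pa = 2.211 MPa
Effective stress σ' = σ_v − P_p = 3.305 − 2.211 = 1.0946 MPa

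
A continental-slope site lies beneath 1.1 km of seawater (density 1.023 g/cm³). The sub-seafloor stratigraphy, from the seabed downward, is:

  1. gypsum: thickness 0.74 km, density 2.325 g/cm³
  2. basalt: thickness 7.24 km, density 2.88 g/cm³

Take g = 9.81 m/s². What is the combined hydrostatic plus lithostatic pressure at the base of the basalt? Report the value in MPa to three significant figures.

seawater: 1023 kg/m³ × 9.81 m/s² × 1100 m = 1.104×10^7 Pa = 11.04 MPa
gypsum: 2325 kg/m³ × 9.81 m/s² × 740 m = 1.688×10^7 Pa = 16.88 MPa
basalt: 2880 kg/m³ × 9.81 m/s² × 7240 m = 2.046×10^8 Pa = 204.6 MPa
Total = 11.04 + 16.88 + 204.6 = 232.47 MPa

232 MPa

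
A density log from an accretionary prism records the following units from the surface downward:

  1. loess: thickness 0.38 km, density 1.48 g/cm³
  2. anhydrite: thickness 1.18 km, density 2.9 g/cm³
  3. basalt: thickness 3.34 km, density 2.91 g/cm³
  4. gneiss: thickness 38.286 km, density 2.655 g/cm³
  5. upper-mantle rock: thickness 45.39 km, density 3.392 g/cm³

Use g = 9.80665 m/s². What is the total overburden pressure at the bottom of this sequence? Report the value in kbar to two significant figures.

loess: 1480 kg/m³ × 9.80665 m/s² × 380 m = 5.515×10^6 Pa = 0.05515 kbar
anhydrite: 2900 kg/m³ × 9.80665 m/s² × 1180 m = 3.356×10^7 Pa = 0.3356 kbar
basalt: 2910 kg/m³ × 9.80665 m/s² × 3340 m = 9.531×10^7 Pa = 0.9531 kbar
gneiss: 2655 kg/m³ × 9.80665 m/s² × 38286 m = 9.968×10^8 Pa = 9.968 kbar
upper-mantle rock: 3392 kg/m³ × 9.80665 m/s² × 45390 m = 1.510×10^9 Pa = 15.10 kbar
Total = 0.05515 + 0.3356 + 0.9531 + 9.968 + 15.10 = 26.411 kbar

26 kbar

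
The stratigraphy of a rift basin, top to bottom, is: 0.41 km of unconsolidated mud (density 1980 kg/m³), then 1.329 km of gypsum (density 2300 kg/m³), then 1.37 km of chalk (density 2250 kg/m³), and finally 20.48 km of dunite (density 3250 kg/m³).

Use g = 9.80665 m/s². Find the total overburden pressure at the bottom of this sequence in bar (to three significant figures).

7210 bar

unconsolidated mud: 1980 kg/m³ × 9.80665 m/s² × 410 m = 7.961×10^6 Pa = 79.61 bar
gypsum: 2300 kg/m³ × 9.80665 m/s² × 1329 m = 2.998×10^7 Pa = 299.8 bar
chalk: 2250 kg/m³ × 9.80665 m/s² × 1370 m = 3.023×10^7 Pa = 302.3 bar
dunite: 3250 kg/m³ × 9.80665 m/s² × 20480 m = 6.527×10^8 Pa = 6527 bar
Total = 79.61 + 299.8 + 302.3 + 6527 = 7209.0 bar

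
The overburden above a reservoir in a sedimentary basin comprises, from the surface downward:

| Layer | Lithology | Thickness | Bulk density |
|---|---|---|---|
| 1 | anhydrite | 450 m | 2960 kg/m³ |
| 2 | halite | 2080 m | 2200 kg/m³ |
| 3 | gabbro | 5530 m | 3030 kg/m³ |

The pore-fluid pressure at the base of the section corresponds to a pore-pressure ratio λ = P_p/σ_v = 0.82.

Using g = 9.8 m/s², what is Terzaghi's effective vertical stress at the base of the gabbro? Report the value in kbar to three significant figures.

Overburden (lithostatic) stress σ_v:
anhydrite: 2960 kg/m³ × 9.8 m/s² × 450 m = 1.305×10^7 Pa = 13.05 MPa
halite: 2200 kg/m³ × 9.8 m/s² × 2080 m = 4.484×10^7 Pa = 44.84 MPa
gabbro: 3030 kg/m³ × 9.8 m/s² × 5530 m = 1.642×10^8 Pa = 164.2 MPa
Total = 13.05 + 44.84 + 164.2 = 222.11 MPa
Pore pressure P_p = λ·σ_v = 0.82 × 222.1 MPa = 182.1 MPa
Effective stress σ' = σ_v − P_p = 222.1 − 182.1 = 39.979 MPa = 0.39979 kbar

0.400 kbar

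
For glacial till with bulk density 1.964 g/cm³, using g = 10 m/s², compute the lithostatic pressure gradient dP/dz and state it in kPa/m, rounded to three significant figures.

dP/dz = ρg = 1964 kg/m³ × 10 m/s² = 19640 Pa/m
= 19640 Pa/m × (1 kPa/m / 1000.0 Pa/m) = 19.640 kPa/m

19.6 kPa/m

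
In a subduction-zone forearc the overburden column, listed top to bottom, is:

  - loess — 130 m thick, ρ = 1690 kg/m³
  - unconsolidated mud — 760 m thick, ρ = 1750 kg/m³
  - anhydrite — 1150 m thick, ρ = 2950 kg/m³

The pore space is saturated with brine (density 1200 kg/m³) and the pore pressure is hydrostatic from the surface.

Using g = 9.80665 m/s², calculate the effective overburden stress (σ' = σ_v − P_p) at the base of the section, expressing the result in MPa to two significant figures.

Overburden (lithostatic) stress σ_v:
loess: 1690 kg/m³ × 9.80665 m/s² × 130 m = 2.155×10^6 Pa = 2.155 MPa
unconsolidated mud: 1750 kg/m³ × 9.80665 m/s² × 760 m = 1.304×10^7 Pa = 13.04 MPa
anhydrite: 2950 kg/m³ × 9.80665 m/s² × 1150 m = 3.327×10^7 Pa = 33.27 MPa
Total = 2.155 + 13.04 + 33.27 = 48.466 MPa
Pore pressure P_p = 1200 kg/m³ × 9.80665 m/s² × 2040 m = 2.401×10^7 Pa = 24.01 MPa
Effective stress σ' = σ_v − P_p = 48.47 − 24.01 = 24.460 MPa

24 MPa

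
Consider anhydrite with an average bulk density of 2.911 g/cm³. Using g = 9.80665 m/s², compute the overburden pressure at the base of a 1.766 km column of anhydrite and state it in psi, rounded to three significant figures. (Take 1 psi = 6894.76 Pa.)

anhydrite: 2911 kg/m³ × 9.80665 m/s² × 1766 m = 5.041×10^7 Pa = 7312 psi

7310 psi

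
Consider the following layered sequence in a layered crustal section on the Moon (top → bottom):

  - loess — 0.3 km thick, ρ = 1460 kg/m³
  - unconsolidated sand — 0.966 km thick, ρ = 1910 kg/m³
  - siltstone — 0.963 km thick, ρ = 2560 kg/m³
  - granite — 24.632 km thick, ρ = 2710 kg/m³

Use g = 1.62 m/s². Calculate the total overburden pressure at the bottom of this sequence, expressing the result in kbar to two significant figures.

loess: 1460 kg/m³ × 1.62 m/s² × 300 m = 7.096×10^5 Pa = 7.096×10^-3 kbar
unconsolidated sand: 1910 kg/m³ × 1.62 m/s² × 966 m = 2.989×10^6 Pa = 0.02989 kbar
siltstone: 2560 kg/m³ × 1.62 m/s² × 963 m = 3.994×10^6 Pa = 0.03994 kbar
granite: 2710 kg/m³ × 1.62 m/s² × 24632 m = 1.081×10^8 Pa = 1.081 kbar
Total = 7.096×10^-3 + 0.02989 + 0.03994 + 1.081 = 1.1583 kbar

1.2 kbar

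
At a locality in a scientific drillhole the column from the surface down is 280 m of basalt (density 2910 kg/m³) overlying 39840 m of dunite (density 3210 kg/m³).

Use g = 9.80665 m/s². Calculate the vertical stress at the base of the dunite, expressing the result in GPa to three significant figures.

1.26 GPa

basalt: 2910 kg/m³ × 9.80665 m/s² × 280 m = 7.990×10^6 Pa = 7.990×10^-3 GPa
dunite: 3210 kg/m³ × 9.80665 m/s² × 39840 m = 1.254×10^9 Pa = 1.254 GPa
Total = 7.990×10^-3 + 1.254 = 1.2621 GPa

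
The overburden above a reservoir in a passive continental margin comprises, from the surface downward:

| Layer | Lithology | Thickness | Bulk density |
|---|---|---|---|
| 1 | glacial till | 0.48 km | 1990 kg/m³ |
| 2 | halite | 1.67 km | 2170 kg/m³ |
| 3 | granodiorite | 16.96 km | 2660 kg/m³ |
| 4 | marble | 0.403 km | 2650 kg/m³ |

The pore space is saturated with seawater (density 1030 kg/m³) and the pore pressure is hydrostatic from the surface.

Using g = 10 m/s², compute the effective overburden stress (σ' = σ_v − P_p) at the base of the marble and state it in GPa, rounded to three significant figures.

Overburden (lithostatic) stress σ_v:
glacial till: 1990 kg/m³ × 10 m/s² × 480 m = 9.552×10^6 Pa = 9.552 MPa
halite: 2170 kg/m³ × 10 m/s² × 1670 m = 3.624×10^7 Pa = 36.24 MPa
granodiorite: 2660 kg/m³ × 10 m/s² × 16960 m = 4.511×10^8 Pa = 451.1 MPa
marble: 2650 kg/m³ × 10 m/s² × 403 m = 1.068×10^7 Pa = 10.68 MPa
Total = 9.552 + 36.24 + 451.1 + 10.68 = 507.61 MPa
Pore pressure P_p = 1030 kg/m³ × 10 m/s² × 19513 m = 2.010×10^8 Pa = 201.0 MPa
Effective stress σ' = σ_v − P_p = 507.6 − 201.0 = 306.62 MPa = 0.30662 GPa

0.307 GPa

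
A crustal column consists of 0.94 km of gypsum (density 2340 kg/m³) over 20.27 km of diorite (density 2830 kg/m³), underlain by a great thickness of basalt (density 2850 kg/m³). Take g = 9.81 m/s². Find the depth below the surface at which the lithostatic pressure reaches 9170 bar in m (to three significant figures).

33100 m

Pressure at base of upper layers: 2340×9.81×940 + 2830×9.81×20270 = 5.843×10^8 Pa = 5843 bar
Remaining pressure to be supplied by basalt: 9.170×10^8 − 5.843×10^8 = 3.327×10^8 Pa
Additional depth in basalt = 3.327×10^8 Pa / (2850 kg/m³ × 9.81 m/s²) = 11899 m
Total depth = 21210 m + 11899 m = 33109 m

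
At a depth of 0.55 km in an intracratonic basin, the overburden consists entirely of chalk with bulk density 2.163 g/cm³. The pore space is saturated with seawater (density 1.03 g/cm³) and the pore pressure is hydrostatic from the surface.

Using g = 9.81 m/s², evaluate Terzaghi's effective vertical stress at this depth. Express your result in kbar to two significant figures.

Overburden (lithostatic) stress σ_v:
chalk: 2163 kg/m³ × 9.81 m/s² × 550 m = 1.167×10^7 Pa = 11.67 MPa
Pore pressure P_p = 1030 kg/m³ × 9.81 m/s² × 550 m = 5.557×10^6 Pa = 5.557 MPa
Effective stress σ' = σ_v − P_p = 11.67 − 5.557 = 6.1131 MPa = 0.061131 kbar

0.061 kbar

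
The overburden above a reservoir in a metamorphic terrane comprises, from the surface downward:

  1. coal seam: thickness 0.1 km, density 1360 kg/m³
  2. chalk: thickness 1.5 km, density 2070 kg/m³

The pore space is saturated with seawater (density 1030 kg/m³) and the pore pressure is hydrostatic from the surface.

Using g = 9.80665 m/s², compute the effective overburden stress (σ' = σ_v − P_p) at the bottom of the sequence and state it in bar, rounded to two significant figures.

Overburden (lithostatic) stress σ_v:
coal seam: 1360 kg/m³ × 9.80665 m/s² × 100 m = 1.334×10^6 Pa = 1.334 MPa
chalk: 2070 kg/m³ × 9.80665 m/s² × 1500 m = 3.045×10^7 Pa = 30.45 MPa
Total = 1.334 + 30.45 = 31.783 MPa
Pore pressure P_p = 1030 kg/m³ × 9.80665 m/s² × 1600 m = 1.616×10^7 Pa = 16.16 MPa
Effective stress σ' = σ_v − P_p = 31.78 − 16.16 = 15.622 MPa = 156.22 bar

160 bar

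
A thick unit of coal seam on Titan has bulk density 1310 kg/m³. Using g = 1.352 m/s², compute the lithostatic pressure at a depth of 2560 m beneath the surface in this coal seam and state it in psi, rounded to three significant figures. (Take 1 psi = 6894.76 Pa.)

658 psi

coal seam: 1310 kg/m³ × 1.352 m/s² × 2560 m = 4.534×10^6 Pa = 657.6 psi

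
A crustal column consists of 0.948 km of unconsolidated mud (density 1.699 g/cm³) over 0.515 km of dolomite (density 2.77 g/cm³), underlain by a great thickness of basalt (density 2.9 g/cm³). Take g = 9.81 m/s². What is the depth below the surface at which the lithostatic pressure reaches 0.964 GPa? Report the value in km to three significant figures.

Pressure at base of upper layers: 1699×9.81×948 + 2770×9.81×515 = 2.979×10^7 Pa = 0.02979 GPa
Remaining pressure to be supplied by basalt: 9.640×10^8 − 2.979×10^7 = 9.342×10^8 Pa
Additional depth in basalt = 9.342×10^8 Pa / (2900 kg/m³ × 9.81 m/s²) = 32838 m
Total depth = 1463 m + 32838 m = 34301 m
= 34.301 km

34.3 km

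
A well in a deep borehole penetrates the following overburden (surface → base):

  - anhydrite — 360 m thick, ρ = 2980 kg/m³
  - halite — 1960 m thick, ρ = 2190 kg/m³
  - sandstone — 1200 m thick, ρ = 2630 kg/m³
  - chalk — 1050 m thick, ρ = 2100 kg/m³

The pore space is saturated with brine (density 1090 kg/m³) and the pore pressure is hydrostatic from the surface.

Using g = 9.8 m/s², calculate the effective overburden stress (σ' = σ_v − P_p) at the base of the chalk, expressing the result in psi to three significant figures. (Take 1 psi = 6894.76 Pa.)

Overburden (lithostatic) stress σ_v:
anhydrite: 2980 kg/m³ × 9.8 m/s² × 360 m = 1.051×10^7 Pa = 10.51 MPa
halite: 2190 kg/m³ × 9.8 m/s² × 1960 m = 4.207×10^7 Pa = 42.07 MPa
sandstone: 2630 kg/m³ × 9.8 m/s² × 1200 m = 3.093×10^7 Pa = 30.93 MPa
chalk: 2100 kg/m³ × 9.8 m/s² × 1050 m = 2.161×10^7 Pa = 21.61 MPa
Total = 10.51 + 42.07 + 30.93 + 21.61 = 105.12 MPa
Pore pressure P_p = 1090 kg/m³ × 9.8 m/s² × 4570 m = 4.882×10^7 Pa = 48.82 MPa
Effective stress σ' = σ_v − P_p = 105.1 − 48.82 = 56.300 MPa = 8165.6 psi

8170 psi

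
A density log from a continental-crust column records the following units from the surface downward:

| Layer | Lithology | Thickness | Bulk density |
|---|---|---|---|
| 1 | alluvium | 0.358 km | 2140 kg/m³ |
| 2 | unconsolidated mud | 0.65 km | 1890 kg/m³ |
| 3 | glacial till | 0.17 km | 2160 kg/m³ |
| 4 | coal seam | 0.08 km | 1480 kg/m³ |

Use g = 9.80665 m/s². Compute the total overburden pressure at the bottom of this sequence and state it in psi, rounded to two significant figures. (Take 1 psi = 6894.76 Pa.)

alluvium: 2140 kg/m³ × 9.80665 m/s² × 358 m = 7.513×10^6 Pa = 1090 psi
unconsolidated mud: 1890 kg/m³ × 9.80665 m/s² × 650 m = 1.205×10^7 Pa = 1747 psi
glacial till: 2160 kg/m³ × 9.80665 m/s² × 170 m = 3.601×10^6 Pa = 522.3 psi
coal seam: 1480 kg/m³ × 9.80665 m/s² × 80 m = 1.161×10^6 Pa = 168.4 psi
Total = 1090 + 1747 + 522.3 + 168.4 = 3527.7 psi

3500 psi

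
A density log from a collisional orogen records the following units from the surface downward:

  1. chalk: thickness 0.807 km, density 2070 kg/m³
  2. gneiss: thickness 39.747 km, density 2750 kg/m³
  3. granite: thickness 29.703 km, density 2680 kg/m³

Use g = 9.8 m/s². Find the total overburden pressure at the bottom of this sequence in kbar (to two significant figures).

19 kbar

chalk: 2070 kg/m³ × 9.8 m/s² × 807 m = 1.637×10^7 Pa = 0.1637 kbar
gneiss: 2750 kg/m³ × 9.8 m/s² × 39747 m = 1.071×10^9 Pa = 10.71 kbar
granite: 2680 kg/m³ × 9.8 m/s² × 29703 m = 7.801×10^8 Pa = 7.801 kbar
Total = 0.1637 + 10.71 + 7.801 = 18.677 kbar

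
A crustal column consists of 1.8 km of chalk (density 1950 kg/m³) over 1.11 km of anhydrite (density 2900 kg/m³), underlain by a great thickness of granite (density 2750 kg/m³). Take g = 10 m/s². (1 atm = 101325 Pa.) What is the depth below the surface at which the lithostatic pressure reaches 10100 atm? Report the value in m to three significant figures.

Pressure at base of upper layers: 1950×10×1800 + 2900×10×1110 = 6.729×10^7 Pa = 664.1 atm
Remaining pressure to be supplied by granite: 1.023×10^9 − 6.729×10^7 = 9.561×10^8 Pa
Additional depth in granite = 9.561×10^8 Pa / (2750 kg/m³ × 10 m/s²) = 34767 m
Total depth = 2910 m + 34767 m = 37677 m

37700 m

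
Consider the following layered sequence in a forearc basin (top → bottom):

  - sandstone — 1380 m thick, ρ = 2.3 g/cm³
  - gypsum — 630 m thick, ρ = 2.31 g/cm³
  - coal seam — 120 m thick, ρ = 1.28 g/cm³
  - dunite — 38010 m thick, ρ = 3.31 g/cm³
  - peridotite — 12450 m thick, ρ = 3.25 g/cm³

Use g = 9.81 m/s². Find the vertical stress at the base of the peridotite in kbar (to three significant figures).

16.8 kbar

sandstone: 2300 kg/m³ × 9.81 m/s² × 1380 m = 3.114×10^7 Pa = 0.3114 kbar
gypsum: 2310 kg/m³ × 9.81 m/s² × 630 m = 1.428×10^7 Pa = 0.1428 kbar
coal seam: 1280 kg/m³ × 9.81 m/s² × 120 m = 1.507×10^6 Pa = 0.01507 kbar
dunite: 3310 kg/m³ × 9.81 m/s² × 38010 m = 1.234×10^9 Pa = 12.34 kbar
peridotite: 3250 kg/m³ × 9.81 m/s² × 12450 m = 3.969×10^8 Pa = 3.969 kbar
Total = 0.3114 + 0.1428 + 0.01507 + 12.34 + 3.969 = 16.781 kbar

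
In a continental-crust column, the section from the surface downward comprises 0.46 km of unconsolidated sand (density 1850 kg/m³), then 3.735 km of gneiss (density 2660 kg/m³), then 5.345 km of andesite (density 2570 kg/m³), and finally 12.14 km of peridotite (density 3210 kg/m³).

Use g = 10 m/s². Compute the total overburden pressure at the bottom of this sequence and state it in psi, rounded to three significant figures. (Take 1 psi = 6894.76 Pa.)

unconsolidated sand: 1850 kg/m³ × 10 m/s² × 460 m = 8.510×10^6 Pa = 1234 psi
gneiss: 2660 kg/m³ × 10 m/s² × 3735 m = 9.935×10^7 Pa = 14410 psi
andesite: 2570 kg/m³ × 10 m/s² × 5345 m = 1.374×10^8 Pa = 19923 psi
peridotite: 3210 kg/m³ × 10 m/s² × 12140 m = 3.897×10^8 Pa = 56520 psi
Total = 1234 + 14410 + 19923 + 56520 = 92088 psi

92100 psi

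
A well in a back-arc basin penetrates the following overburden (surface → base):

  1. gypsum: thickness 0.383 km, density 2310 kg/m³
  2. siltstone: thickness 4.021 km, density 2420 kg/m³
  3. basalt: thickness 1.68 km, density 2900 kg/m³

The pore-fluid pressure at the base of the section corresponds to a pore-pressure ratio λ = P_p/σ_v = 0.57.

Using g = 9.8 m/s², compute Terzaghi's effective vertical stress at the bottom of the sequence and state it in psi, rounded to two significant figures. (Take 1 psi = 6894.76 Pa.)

Overburden (lithostatic) stress σ_v:
gypsum: 2310 kg/m³ × 9.8 m/s² × 383 m = 8.670×10^6 Pa = 8.670 MPa
siltstone: 2420 kg/m³ × 9.8 m/s² × 4021 m = 9.536×10^7 Pa = 95.36 MPa
basalt: 2900 kg/m³ × 9.8 m/s² × 1680 m = 4.775×10^7 Pa = 47.75 MPa
Total = 8.670 + 95.36 + 47.75 = 151.78 MPa
Pore pressure P_p = λ·σ_v = 0.57 × 151.8 MPa = 86.51 MPa
Effective stress σ' = σ_v − P_p = 151.8 − 86.51 = 65.265 MPa = 9465.8 psi

9500 psi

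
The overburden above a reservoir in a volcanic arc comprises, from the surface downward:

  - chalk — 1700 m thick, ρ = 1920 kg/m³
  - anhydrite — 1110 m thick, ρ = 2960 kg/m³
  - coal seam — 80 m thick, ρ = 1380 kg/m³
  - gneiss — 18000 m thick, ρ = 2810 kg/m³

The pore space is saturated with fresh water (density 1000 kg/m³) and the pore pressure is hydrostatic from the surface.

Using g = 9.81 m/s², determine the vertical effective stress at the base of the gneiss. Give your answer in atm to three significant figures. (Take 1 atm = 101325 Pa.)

Overburden (lithostatic) stress σ_v:
chalk: 1920 kg/m³ × 9.81 m/s² × 1700 m = 3.202×10^7 Pa = 32.02 MPa
anhydrite: 2960 kg/m³ × 9.81 m/s² × 1110 m = 3.223×10^7 Pa = 32.23 MPa
coal seam: 1380 kg/m³ × 9.81 m/s² × 80 m = 1.083×10^6 Pa = 1.083 MPa
gneiss: 2810 kg/m³ × 9.81 m/s² × 18000 m = 4.962×10^8 Pa = 496.2 MPa
Total = 32.02 + 32.23 + 1.083 + 496.2 = 561.52 MPa
Pore pressure P_p = 1000 kg/m³ × 9.81 m/s² × 20890 m = 2.049×10^8 Pa = 204.9 MPa
Effective stress σ' = σ_v − P_p = 561.5 − 204.9 = 356.59 MPa = 3519.3 atm

3520 atm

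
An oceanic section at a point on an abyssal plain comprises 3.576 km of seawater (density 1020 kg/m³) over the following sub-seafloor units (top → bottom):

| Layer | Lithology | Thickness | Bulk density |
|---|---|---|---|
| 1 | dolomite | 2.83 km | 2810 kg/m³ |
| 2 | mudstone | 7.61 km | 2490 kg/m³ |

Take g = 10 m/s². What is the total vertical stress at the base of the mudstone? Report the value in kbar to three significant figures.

seawater: 1020 kg/m³ × 10 m/s² × 3576 m = 3.648×10^7 Pa = 0.3648 kbar
dolomite: 2810 kg/m³ × 10 m/s² × 2830 m = 7.952×10^7 Pa = 0.7952 kbar
mudstone: 2490 kg/m³ × 10 m/s² × 7610 m = 1.895×10^8 Pa = 1.895 kbar
Total = 0.3648 + 0.7952 + 1.895 = 3.0549 kbar

3.05 kbar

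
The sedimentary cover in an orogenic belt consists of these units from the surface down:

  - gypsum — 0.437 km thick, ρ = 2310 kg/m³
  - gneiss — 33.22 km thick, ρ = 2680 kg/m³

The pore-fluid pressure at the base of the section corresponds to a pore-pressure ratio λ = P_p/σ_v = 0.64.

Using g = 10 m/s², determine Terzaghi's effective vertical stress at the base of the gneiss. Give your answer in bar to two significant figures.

Overburden (lithostatic) stress σ_v:
gypsum: 2310 kg/m³ × 10 m/s² × 437 m = 1.009×10^7 Pa = 10.09 MPa
gneiss: 2680 kg/m³ × 10 m/s² × 33220 m = 8.903×10^8 Pa = 890.3 MPa
Total = 10.09 + 890.3 = 900.39 MPa
Pore pressure P_p = λ·σ_v = 0.64 × 900.4 MPa = 576.3 MPa
Effective stress σ' = σ_v − P_p = 900.4 − 576.3 = 324.14 MPa = 3241.4 bar

3200 bar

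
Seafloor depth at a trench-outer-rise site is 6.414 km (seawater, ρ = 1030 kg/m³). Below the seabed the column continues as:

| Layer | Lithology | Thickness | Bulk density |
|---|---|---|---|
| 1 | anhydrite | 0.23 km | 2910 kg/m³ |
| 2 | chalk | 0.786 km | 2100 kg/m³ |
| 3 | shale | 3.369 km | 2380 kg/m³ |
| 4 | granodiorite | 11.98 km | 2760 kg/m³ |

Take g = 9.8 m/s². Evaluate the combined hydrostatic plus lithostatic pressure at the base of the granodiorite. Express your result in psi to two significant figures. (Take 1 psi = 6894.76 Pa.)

seawater: 1030 kg/m³ × 9.8 m/s² × 6414 m = 6.474×10^7 Pa = 9390 psi
anhydrite: 2910 kg/m³ × 9.8 m/s² × 230 m = 6.559×10^6 Pa = 951.3 psi
chalk: 2100 kg/m³ × 9.8 m/s² × 786 m = 1.618×10^7 Pa = 2346 psi
shale: 2380 kg/m³ × 9.8 m/s² × 3369 m = 7.858×10^7 Pa = 11397 psi
granodiorite: 2760 kg/m³ × 9.8 m/s² × 11980 m = 3.240×10^8 Pa = 46997 psi
Total = 9390 + 951.3 + 2346 + 11397 + 46997 = 71082 psi

71000 psi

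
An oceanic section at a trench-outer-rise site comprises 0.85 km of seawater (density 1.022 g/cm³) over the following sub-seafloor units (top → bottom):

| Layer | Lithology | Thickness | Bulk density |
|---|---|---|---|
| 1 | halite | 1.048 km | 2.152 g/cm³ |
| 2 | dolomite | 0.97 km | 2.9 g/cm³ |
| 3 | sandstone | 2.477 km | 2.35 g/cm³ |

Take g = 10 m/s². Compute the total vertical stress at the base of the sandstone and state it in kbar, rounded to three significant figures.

1.18 kbar

seawater: 1022 kg/m³ × 10 m/s² × 850 m = 8.687×10^6 Pa = 0.08687 kbar
halite: 2152 kg/m³ × 10 m/s² × 1048 m = 2.255×10^7 Pa = 0.2255 kbar
dolomite: 2900 kg/m³ × 10 m/s² × 970 m = 2.813×10^7 Pa = 0.2813 kbar
sandstone: 2350 kg/m³ × 10 m/s² × 2477 m = 5.821×10^7 Pa = 0.5821 kbar
Total = 0.08687 + 0.2255 + 0.2813 + 0.5821 = 1.1758 kbar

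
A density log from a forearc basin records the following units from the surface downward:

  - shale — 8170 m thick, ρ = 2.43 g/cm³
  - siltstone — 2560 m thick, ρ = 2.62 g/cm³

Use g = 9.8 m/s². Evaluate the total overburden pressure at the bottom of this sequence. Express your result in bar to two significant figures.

shale: 2430 kg/m³ × 9.8 m/s² × 8170 m = 1.946×10^8 Pa = 1946 bar
siltstone: 2620 kg/m³ × 9.8 m/s² × 2560 m = 6.573×10^7 Pa = 657.3 bar
Total = 1946 + 657.3 = 2602.9 bar

2600 bar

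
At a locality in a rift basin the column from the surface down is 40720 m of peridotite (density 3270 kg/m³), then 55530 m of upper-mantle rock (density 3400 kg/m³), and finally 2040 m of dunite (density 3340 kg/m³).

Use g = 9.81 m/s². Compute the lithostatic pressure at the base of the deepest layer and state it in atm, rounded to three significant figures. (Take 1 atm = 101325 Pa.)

peridotite: 3270 kg/m³ × 9.81 m/s² × 40720 m = 1.306×10^9 Pa = 12892 atm
upper-mantle rock: 3400 kg/m³ × 9.81 m/s² × 55530 m = 1.852×10^9 Pa = 18279 atm
dunite: 3340 kg/m³ × 9.81 m/s² × 2040 m = 6.684×10^7 Pa = 659.7 atm
Total = 12892 + 18279 + 659.7 = 31831 atm

31800 atm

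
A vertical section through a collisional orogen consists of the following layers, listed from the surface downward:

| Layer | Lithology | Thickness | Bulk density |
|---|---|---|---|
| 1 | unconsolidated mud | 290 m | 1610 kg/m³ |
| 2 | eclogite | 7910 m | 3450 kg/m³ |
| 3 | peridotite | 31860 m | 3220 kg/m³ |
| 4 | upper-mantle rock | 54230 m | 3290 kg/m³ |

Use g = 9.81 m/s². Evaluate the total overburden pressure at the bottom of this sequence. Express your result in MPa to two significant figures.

3000 MPa

unconsolidated mud: 1610 kg/m³ × 9.81 m/s² × 290 m = 4.580×10^6 Pa = 4.580 MPa
eclogite: 3450 kg/m³ × 9.81 m/s² × 7910 m = 2.677×10^8 Pa = 267.7 MPa
peridotite: 3220 kg/m³ × 9.81 m/s² × 31860 m = 1.006×10^9 Pa = 1006 MPa
upper-mantle rock: 3290 kg/m³ × 9.81 m/s² × 54230 m = 1.750×10^9 Pa = 1750 MPa
Total = 4.580 + 267.7 + 1006 + 1750 = 3029.0 MPa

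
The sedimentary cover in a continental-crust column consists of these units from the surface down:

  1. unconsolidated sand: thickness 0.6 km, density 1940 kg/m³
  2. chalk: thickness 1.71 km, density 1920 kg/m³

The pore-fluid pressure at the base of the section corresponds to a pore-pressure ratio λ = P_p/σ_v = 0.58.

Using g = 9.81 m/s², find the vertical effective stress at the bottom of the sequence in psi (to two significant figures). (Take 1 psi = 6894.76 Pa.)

2700 psi

Overburden (lithostatic) stress σ_v:
unconsolidated sand: 1940 kg/m³ × 9.81 m/s² × 600 m = 1.142×10^7 Pa = 11.42 MPa
chalk: 1920 kg/m³ × 9.81 m/s² × 1710 m = 3.221×10^7 Pa = 32.21 MPa
Total = 11.42 + 32.21 = 43.627 MPa
Pore pressure P_p = λ·σ_v = 0.58 × 43.63 MPa = 25.30 MPa
Effective stress σ' = σ_v − P_p = 43.63 − 25.30 = 18.323 MPa = 2657.6 psi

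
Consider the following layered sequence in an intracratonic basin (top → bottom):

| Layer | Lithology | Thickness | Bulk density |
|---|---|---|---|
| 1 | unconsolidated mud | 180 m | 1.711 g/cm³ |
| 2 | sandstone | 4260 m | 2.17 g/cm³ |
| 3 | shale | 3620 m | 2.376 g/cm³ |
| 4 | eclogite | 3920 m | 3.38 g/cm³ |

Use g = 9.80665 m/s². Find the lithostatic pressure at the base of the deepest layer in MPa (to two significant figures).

unconsolidated mud: 1711 kg/m³ × 9.80665 m/s² × 180 m = 3.020×10^6 Pa = 3.020 MPa
sandstone: 2170 kg/m³ × 9.80665 m/s² × 4260 m = 9.065×10^7 Pa = 90.65 MPa
shale: 2376 kg/m³ × 9.80665 m/s² × 3620 m = 8.435×10^7 Pa = 84.35 MPa
eclogite: 3380 kg/m³ × 9.80665 m/s² × 3920 m = 1.299×10^8 Pa = 129.9 MPa
Total = 3.020 + 90.65 + 84.35 + 129.9 = 307.96 MPa

310 MPa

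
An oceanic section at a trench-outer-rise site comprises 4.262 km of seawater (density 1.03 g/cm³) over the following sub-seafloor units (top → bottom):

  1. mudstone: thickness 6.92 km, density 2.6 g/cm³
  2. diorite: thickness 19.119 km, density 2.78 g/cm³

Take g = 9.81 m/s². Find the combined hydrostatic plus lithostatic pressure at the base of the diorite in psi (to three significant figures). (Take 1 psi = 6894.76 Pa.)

seawater: 1030 kg/m³ × 9.81 m/s² × 4262 m = 4.306×10^7 Pa = 6246 psi
mudstone: 2600 kg/m³ × 9.81 m/s² × 6920 m = 1.765×10^8 Pa = 25599 psi
diorite: 2780 kg/m³ × 9.81 m/s² × 19119 m = 5.214×10^8 Pa = 75624 psi
Total = 6246 + 25599 + 75624 = 1.0747×10^5 psi

107000 psi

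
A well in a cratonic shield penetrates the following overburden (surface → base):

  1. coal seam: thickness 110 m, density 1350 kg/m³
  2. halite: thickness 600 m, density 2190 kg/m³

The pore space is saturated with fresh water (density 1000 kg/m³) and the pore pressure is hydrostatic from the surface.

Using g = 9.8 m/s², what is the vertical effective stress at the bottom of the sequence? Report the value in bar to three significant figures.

Overburden (lithostatic) stress σ_v:
coal seam: 1350 kg/m³ × 9.8 m/s² × 110 m = 1.455×10^6 Pa = 1.455 MPa
halite: 2190 kg/m³ × 9.8 m/s² × 600 m = 1.288×10^7 Pa = 12.88 MPa
Total = 1.455 + 12.88 = 14.332 MPa
Pore pressure P_p = 1000 kg/m³ × 9.8 m/s² × 710 m = 6.958×10^6 Pa = 6.958 MPa
Effective stress σ' = σ_v − P_p = 14.33 − 6.958 = 7.3745 MPa = 73.745 bar

73.7 bar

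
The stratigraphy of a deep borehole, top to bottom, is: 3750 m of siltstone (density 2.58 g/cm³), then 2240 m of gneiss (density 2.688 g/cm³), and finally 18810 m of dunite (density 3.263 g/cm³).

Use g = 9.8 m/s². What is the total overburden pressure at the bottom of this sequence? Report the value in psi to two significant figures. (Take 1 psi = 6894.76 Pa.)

siltstone: 2580 kg/m³ × 9.8 m/s² × 3750 m = 9.482×10^7 Pa = 13752 psi
gneiss: 2688 kg/m³ × 9.8 m/s² × 2240 m = 5.901×10^7 Pa = 8558 psi
dunite: 3263 kg/m³ × 9.8 m/s² × 18810 m = 6.015×10^8 Pa = 87239 psi
Total = 13752 + 8558 + 87239 = 1.0955×10^5 psi

110000 psi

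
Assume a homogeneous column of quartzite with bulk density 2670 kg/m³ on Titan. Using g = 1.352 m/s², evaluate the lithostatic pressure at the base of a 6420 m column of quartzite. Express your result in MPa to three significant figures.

quartzite: 2670 kg/m³ × 1.352 m/s² × 6420 m = 2.318×10^7 Pa = 23.18 MPa

23.2 MPa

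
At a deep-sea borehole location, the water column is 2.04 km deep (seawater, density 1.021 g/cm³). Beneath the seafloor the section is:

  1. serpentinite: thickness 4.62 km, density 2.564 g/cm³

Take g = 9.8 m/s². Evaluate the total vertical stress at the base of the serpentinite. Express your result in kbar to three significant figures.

1.36 kbar

seawater: 1021 kg/m³ × 9.8 m/s² × 2040 m = 2.041×10^7 Pa = 0.2041 kbar
serpentinite: 2564 kg/m³ × 9.8 m/s² × 4620 m = 1.161×10^8 Pa = 1.161 kbar
Total = 0.2041 + 1.161 = 1.3650 kbar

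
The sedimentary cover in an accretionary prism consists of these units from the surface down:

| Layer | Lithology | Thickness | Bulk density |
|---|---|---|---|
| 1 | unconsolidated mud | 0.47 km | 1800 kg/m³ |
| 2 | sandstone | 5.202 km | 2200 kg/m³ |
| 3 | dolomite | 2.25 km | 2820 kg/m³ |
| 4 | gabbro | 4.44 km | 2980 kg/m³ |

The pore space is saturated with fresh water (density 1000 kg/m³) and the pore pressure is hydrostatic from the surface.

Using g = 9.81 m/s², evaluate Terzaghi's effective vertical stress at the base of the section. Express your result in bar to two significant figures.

1900 bar

Overburden (lithostatic) stress σ_v:
unconsolidated mud: 1800 kg/m³ × 9.81 m/s² × 470 m = 8.299×10^6 Pa = 8.299 MPa
sandstone: 2200 kg/m³ × 9.81 m/s² × 5202 m = 1.123×10^8 Pa = 112.3 MPa
dolomite: 2820 kg/m³ × 9.81 m/s² × 2250 m = 6.224×10^7 Pa = 62.24 MPa
gabbro: 2980 kg/m³ × 9.81 m/s² × 4440 m = 1.298×10^8 Pa = 129.8 MPa
Total = 8.299 + 112.3 + 62.24 + 129.8 = 312.61 MPa
Pore pressure P_p = 1000 kg/m³ × 9.81 m/s² × 12362 m = 1.213×10^8 Pa = 121.3 MPa
Effective stress σ' = σ_v − P_p = 312.6 − 121.3 = 191.34 MPa = 1913.4 bar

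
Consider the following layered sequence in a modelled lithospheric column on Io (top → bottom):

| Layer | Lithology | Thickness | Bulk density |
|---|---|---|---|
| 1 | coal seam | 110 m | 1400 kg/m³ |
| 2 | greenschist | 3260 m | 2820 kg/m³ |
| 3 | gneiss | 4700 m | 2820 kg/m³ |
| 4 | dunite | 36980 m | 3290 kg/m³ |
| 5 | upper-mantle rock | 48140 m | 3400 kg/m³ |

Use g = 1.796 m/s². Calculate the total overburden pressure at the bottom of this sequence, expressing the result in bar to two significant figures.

5500 bar

coal seam: 1400 kg/m³ × 1.796 m/s² × 110 m = 2.766×10^5 Pa = 2.766 bar
greenschist: 2820 kg/m³ × 1.796 m/s² × 3260 m = 1.651×10^7 Pa = 165.1 bar
gneiss: 2820 kg/m³ × 1.796 m/s² × 4700 m = 2.380×10^7 Pa = 238.0 bar
dunite: 3290 kg/m³ × 1.796 m/s² × 36980 m = 2.185×10^8 Pa = 2185 bar
upper-mantle rock: 3400 kg/m³ × 1.796 m/s² × 48140 m = 2.940×10^8 Pa = 2940 bar
Total = 2.766 + 165.1 + 238.0 + 2185 + 2940 = 5530.6 bar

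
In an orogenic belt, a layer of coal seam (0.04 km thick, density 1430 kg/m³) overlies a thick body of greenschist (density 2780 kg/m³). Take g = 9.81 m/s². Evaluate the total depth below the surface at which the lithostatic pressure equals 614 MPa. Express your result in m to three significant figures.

22500 m

Pressure at base of upper layers: 1430×9.81×40 = 5.611×10^5 Pa = 0.5611 MPa
Remaining pressure to be supplied by greenschist: 6.140×10^8 − 5.611×10^5 = 6.134×10^8 Pa
Additional depth in greenschist = 6.134×10^8 Pa / (2780 kg/m³ × 9.81 m/s²) = 22494 m
Total depth = 40 m + 22494 m = 22534 m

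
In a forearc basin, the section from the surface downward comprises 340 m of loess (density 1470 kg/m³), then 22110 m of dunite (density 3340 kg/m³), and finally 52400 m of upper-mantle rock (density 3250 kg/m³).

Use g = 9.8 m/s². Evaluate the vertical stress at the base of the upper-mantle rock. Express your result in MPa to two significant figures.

loess: 1470 kg/m³ × 9.8 m/s² × 340 m = 4.898×10^6 Pa = 4.898 MPa
dunite: 3340 kg/m³ × 9.8 m/s² × 22110 m = 7.237×10^8 Pa = 723.7 MPa
upper-mantle rock: 3250 kg/m³ × 9.8 m/s² × 52400 m = 1.669×10^9 Pa = 1669 MPa
Total = 4.898 + 723.7 + 1669 = 2397.5 MPa

2400 MPa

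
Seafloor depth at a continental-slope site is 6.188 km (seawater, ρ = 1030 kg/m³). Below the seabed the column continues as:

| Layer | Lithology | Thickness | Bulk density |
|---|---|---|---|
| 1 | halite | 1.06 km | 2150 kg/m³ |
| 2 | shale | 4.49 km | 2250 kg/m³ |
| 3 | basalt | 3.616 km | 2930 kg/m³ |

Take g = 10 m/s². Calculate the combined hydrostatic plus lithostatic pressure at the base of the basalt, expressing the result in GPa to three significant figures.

seawater: 1030 kg/m³ × 10 m/s² × 6188 m = 6.374×10^7 Pa = 0.06374 GPa
halite: 2150 kg/m³ × 10 m/s² × 1060 m = 2.279×10^7 Pa = 0.02279 GPa
shale: 2250 kg/m³ × 10 m/s² × 4490 m = 1.010×10^8 Pa = 0.1010 GPa
basalt: 2930 kg/m³ × 10 m/s² × 3616 m = 1.059×10^8 Pa = 0.1059 GPa
Total = 0.06374 + 0.02279 + 0.1010 + 0.1059 = 0.29350 GPa

0.294 GPa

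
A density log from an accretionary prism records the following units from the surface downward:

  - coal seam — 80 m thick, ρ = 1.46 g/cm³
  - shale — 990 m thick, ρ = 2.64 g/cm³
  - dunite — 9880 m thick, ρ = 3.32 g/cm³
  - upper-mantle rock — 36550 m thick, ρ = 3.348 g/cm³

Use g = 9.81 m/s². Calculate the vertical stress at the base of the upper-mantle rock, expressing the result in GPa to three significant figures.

1.55 GPa

coal seam: 1460 kg/m³ × 9.81 m/s² × 80 m = 1.146×10^6 Pa = 1.146×10^-3 GPa
shale: 2640 kg/m³ × 9.81 m/s² × 990 m = 2.564×10^7 Pa = 0.02564 GPa
dunite: 3320 kg/m³ × 9.81 m/s² × 9880 m = 3.218×10^8 Pa = 0.3218 GPa
upper-mantle rock: 3348 kg/m³ × 9.81 m/s² × 36550 m = 1.200×10^9 Pa = 1.200 GPa
Total = 1.146×10^-3 + 0.02564 + 0.3218 + 1.200 = 1.5490 GPa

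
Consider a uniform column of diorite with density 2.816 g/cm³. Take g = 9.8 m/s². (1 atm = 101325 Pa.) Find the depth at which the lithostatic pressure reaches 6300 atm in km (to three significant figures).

23.1 km

h = P/(ρg) = 6300 atm / (2816 kg/m³ × 9.8 m/s²) = 6.383×10^8 Pa / 27597 Pa/m = 23131 m
= 23.131 km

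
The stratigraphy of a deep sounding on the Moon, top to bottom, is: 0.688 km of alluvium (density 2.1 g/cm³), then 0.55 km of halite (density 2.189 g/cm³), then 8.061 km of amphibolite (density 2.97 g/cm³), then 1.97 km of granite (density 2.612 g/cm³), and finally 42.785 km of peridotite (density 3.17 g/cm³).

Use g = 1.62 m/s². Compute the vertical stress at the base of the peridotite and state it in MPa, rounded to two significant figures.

270 MPa

alluvium: 2100 kg/m³ × 1.62 m/s² × 688 m = 2.341×10^6 Pa = 2.341 MPa
halite: 2189 kg/m³ × 1.62 m/s² × 550 m = 1.950×10^6 Pa = 1.950 MPa
amphibolite: 2970 kg/m³ × 1.62 m/s² × 8061 m = 3.878×10^7 Pa = 38.78 MPa
granite: 2612 kg/m³ × 1.62 m/s² × 1970 m = 8.336×10^6 Pa = 8.336 MPa
peridotite: 3170 kg/m³ × 1.62 m/s² × 42785 m = 2.197×10^8 Pa = 219.7 MPa
Total = 2.341 + 1.950 + 38.78 + 8.336 + 219.7 = 271.13 MPa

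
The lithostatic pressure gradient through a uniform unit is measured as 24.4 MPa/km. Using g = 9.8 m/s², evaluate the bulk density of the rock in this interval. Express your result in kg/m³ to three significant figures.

2490 kg/m³

ρ = (dP/dz)/g = 24.4 MPa/km / 9.8 m/s² = 24400 Pa/m / 9.8 m/s² = 2489.8 kg/m³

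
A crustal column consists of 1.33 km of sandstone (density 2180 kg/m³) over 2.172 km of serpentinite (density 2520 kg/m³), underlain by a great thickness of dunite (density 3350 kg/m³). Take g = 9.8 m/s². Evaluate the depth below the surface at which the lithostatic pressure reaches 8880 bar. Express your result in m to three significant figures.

Pressure at base of upper layers: 2180×9.8×1330 + 2520×9.8×2172 = 8.205×10^7 Pa = 820.5 bar
Remaining pressure to be supplied by dunite: 8.880×10^8 − 8.205×10^7 = 8.059×10^8 Pa
Additional depth in dunite = 8.059×10^8 Pa / (3350 kg/m³ × 9.8 m/s²) = 24549 m
Total depth = 3502 m + 24549 m = 28051 m

28100 m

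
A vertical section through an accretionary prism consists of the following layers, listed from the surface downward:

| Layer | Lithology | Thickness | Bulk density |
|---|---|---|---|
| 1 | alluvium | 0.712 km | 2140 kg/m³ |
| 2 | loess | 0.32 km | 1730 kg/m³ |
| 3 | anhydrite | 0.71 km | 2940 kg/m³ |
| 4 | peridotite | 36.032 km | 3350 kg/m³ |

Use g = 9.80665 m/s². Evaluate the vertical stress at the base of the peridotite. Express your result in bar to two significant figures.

alluvium: 2140 kg/m³ × 9.80665 m/s² × 712 m = 1.494×10^7 Pa = 149.4 bar
loess: 1730 kg/m³ × 9.80665 m/s² × 320 m = 5.429×10^6 Pa = 54.29 bar
anhydrite: 2940 kg/m³ × 9.80665 m/s² × 710 m = 2.047×10^7 Pa = 204.7 bar
peridotite: 3350 kg/m³ × 9.80665 m/s² × 36032 m = 1.184×10^9 Pa = 11837 bar
Total = 149.4 + 54.29 + 204.7 + 11837 = 12246 bar

12000 bar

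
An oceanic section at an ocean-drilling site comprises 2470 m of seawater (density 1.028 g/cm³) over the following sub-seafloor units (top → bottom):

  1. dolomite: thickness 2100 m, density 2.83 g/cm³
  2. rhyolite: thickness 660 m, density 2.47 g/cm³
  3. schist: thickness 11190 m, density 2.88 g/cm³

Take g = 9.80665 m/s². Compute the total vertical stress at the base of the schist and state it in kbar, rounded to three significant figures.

4.15 kbar

seawater: 1028 kg/m³ × 9.80665 m/s² × 2470 m = 2.490×10^7 Pa = 0.2490 kbar
dolomite: 2830 kg/m³ × 9.80665 m/s² × 2100 m = 5.828×10^7 Pa = 0.5828 kbar
rhyolite: 2470 kg/m³ × 9.80665 m/s² × 660 m = 1.599×10^7 Pa = 0.1599 kbar
schist: 2880 kg/m³ × 9.80665 m/s² × 11190 m = 3.160×10^8 Pa = 3.160 kbar
Total = 0.2490 + 0.5828 + 0.1599 + 3.160 = 4.1521 kbar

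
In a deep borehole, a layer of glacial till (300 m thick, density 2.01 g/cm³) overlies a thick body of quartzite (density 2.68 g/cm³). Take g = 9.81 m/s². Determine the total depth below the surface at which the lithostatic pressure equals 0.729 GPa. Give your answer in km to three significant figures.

Pressure at base of upper layers: 2010×9.81×300 = 5.915×10^6 Pa = 5.915×10^-3 GPa
Remaining pressure to be supplied by quartzite: 7.290×10^8 − 5.915×10^6 = 7.231×10^8 Pa
Additional depth in quartzite = 7.231×10^8 Pa / (2680 kg/m³ × 9.81 m/s²) = 27503 m
Total depth = 300 m + 27503 m = 27803 m
= 27.803 km

27.8 km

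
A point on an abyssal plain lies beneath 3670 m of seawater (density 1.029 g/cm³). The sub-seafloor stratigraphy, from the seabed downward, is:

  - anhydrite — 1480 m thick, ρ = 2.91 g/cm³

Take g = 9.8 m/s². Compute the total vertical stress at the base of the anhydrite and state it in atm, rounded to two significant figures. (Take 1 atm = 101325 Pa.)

780 atm

seawater: 1029 kg/m³ × 9.8 m/s² × 3670 m = 3.701×10^7 Pa = 365.3 atm
anhydrite: 2910 kg/m³ × 9.8 m/s² × 1480 m = 4.221×10^7 Pa = 416.5 atm
Total = 365.3 + 416.5 = 781.80 atm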